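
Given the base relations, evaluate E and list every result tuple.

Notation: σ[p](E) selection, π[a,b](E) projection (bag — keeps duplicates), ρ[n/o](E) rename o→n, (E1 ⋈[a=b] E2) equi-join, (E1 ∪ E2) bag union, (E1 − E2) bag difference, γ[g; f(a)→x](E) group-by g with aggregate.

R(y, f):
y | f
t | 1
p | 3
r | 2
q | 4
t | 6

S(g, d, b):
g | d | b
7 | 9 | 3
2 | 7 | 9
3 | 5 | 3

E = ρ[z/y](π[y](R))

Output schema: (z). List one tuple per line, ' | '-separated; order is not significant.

Per-node cardinality:
  R → 5
  π[y](R) → 5
  ρ[z/y](π[y](R)) → 5

== RESULT ==
z
p
q
r
t
t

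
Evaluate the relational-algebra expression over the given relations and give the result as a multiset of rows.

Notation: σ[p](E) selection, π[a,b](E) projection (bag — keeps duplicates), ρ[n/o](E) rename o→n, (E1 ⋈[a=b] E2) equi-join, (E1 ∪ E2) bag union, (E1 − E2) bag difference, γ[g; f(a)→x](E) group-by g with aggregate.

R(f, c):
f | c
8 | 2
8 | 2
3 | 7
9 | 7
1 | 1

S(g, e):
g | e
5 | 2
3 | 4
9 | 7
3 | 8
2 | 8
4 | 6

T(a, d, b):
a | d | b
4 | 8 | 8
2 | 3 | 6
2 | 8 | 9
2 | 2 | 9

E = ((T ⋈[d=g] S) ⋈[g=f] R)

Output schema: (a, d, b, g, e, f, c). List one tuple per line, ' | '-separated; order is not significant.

Per-node cardinality:
  T → 4
  S → 6
  (T ⋈[d=g] S) → 3
  R → 5
  ((T ⋈[d=g] S) ⋈[g=f] R) → 2

== RESULT ==
a | d | b | g | e | f | c
2 | 3 | 6 | 3 | 4 | 3 | 7
2 | 3 | 6 | 3 | 8 | 3 | 7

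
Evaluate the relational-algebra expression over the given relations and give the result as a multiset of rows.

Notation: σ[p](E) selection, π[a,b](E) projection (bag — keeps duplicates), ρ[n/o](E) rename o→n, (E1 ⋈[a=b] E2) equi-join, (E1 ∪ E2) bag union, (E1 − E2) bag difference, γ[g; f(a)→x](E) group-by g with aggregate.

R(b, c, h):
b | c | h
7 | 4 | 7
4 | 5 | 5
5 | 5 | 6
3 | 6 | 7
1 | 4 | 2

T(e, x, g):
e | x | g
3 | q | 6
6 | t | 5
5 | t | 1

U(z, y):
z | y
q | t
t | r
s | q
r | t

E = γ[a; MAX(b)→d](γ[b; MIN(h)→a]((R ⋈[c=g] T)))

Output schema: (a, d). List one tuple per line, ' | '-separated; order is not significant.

Stepwise |·|:
  R → 5
  T → 3
  (R ⋈[c=g] T) → 3
  γ[b; MIN(h)→a]((R ⋈[c=g] T)) → 3
  γ[a; MAX(b)→d](γ[b; MIN(h)→a]((R ⋈[c=g] T))) → 3

== RESULT ==
a | d
5 | 4
6 | 5
7 | 3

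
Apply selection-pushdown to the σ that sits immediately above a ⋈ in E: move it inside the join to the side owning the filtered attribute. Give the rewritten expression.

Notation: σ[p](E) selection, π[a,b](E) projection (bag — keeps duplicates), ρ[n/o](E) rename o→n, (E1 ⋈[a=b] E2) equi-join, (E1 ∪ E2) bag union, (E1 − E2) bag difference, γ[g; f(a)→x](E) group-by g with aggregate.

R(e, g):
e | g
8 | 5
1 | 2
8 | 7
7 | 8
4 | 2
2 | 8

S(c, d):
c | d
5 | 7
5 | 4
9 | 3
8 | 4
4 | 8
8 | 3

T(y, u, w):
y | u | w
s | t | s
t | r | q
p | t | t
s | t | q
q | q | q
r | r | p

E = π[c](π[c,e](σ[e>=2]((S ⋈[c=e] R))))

σ filters on e, owned by the right side.
E' = π[c](π[c,e]((S ⋈[c=e] σ[e>=2](R))))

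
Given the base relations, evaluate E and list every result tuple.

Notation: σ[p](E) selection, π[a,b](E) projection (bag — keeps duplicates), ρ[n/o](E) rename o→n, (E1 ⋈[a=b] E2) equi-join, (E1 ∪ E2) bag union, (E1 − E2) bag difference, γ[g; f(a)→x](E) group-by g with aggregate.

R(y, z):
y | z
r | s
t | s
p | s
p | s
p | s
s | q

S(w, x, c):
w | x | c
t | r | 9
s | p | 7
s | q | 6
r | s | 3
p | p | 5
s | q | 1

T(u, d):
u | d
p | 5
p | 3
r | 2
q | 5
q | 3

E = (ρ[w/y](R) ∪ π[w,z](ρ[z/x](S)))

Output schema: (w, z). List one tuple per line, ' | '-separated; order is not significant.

Subexpression sizes:
  R → 6
  ρ[w/y](R) → 6
  S → 6
  ρ[z/x](S) → 6
  π[w,z](ρ[z/x](S)) → 6
  (ρ[w/y](R) ∪ π[w,z](ρ[z/x](S))) → 12

== RESULT ==
w | z
p | p
p | s
p | s
p | s
r | s
r | s
s | p
s | q
s | q
s | q
t | r
t | s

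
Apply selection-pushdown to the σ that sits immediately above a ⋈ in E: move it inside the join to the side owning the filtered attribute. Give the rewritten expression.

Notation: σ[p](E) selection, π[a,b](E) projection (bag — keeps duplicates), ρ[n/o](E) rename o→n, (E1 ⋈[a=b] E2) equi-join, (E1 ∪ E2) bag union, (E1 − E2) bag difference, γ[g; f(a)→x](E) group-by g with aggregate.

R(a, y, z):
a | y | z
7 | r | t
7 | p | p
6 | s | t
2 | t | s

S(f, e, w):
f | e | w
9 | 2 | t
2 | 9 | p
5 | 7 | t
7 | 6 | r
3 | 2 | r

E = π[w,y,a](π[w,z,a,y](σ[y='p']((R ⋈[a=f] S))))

σ filters on y, owned by the left side.
E' = π[w,y,a](π[w,z,a,y]((σ[y='p'](R) ⋈[a=f] S)))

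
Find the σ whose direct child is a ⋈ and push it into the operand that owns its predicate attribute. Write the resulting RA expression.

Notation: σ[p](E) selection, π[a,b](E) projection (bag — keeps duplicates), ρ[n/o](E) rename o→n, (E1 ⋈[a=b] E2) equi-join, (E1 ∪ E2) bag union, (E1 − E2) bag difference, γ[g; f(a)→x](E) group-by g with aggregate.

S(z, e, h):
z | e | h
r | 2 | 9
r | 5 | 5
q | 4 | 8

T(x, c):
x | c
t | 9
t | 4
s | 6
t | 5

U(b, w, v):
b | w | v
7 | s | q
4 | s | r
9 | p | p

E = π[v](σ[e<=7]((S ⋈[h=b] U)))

σ filters on e, owned by the left side.
E' = π[v]((σ[e<=7](S) ⋈[h=b] U))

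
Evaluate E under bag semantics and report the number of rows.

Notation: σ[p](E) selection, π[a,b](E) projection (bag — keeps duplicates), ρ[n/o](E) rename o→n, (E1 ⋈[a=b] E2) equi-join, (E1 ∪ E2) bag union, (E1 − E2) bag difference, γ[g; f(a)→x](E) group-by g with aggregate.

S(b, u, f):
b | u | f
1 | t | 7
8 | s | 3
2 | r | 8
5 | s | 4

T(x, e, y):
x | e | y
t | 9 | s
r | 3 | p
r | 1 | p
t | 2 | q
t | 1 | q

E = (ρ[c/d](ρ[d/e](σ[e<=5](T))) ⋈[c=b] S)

Stepwise |·|:
  T → 5
  σ[e<=5](T) → 4
  ρ[d/e](σ[e<=5](T)) → 4
  ρ[c/d](ρ[d/e](σ[e<=5](T))) → 4
  S → 4
  (ρ[c/d](ρ[d/e](σ[e<=5](T))) ⋈[c=b] S) → 3

|E| = 3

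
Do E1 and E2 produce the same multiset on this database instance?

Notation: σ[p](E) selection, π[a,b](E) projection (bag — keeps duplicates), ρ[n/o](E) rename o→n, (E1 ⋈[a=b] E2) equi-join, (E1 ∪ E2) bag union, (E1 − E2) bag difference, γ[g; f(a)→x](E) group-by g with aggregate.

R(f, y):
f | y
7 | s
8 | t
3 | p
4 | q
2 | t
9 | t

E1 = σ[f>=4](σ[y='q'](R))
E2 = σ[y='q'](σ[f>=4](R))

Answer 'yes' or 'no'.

E1 per-node cardinality:
  R → 6
  σ[y='q'](R) → 1
  σ[f>=4](σ[y='q'](R)) → 1
E2 per-node cardinality:
  R → 6
  σ[f>=4](R) → 4
  σ[y='q'](σ[f>=4](R)) → 1

E1 and E2 produce the same multiset:
f | y
4 | q

yes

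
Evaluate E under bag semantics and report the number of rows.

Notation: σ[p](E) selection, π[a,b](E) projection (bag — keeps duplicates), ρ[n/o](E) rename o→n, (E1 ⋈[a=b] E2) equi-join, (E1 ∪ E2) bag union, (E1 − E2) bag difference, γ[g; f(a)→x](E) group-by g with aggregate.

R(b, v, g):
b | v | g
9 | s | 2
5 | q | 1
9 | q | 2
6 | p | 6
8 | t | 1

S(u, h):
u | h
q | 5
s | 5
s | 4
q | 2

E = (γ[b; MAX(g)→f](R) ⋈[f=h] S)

Stepwise |·|:
  R → 5
  γ[b; MAX(g)→f](R) → 4
  S → 4
  (γ[b; MAX(g)→f](R) ⋈[f=h] S) → 1

|E| = 1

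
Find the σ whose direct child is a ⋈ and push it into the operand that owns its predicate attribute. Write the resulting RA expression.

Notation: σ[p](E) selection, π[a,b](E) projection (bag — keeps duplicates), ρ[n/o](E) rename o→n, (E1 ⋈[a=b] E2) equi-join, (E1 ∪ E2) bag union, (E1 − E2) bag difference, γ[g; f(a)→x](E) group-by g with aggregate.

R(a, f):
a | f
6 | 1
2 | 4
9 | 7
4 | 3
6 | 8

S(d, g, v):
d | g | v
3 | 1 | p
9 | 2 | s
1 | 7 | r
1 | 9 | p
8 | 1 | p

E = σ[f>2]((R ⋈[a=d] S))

σ filters on f, owned by the left side.
E' = (σ[f>2](R) ⋈[a=d] S)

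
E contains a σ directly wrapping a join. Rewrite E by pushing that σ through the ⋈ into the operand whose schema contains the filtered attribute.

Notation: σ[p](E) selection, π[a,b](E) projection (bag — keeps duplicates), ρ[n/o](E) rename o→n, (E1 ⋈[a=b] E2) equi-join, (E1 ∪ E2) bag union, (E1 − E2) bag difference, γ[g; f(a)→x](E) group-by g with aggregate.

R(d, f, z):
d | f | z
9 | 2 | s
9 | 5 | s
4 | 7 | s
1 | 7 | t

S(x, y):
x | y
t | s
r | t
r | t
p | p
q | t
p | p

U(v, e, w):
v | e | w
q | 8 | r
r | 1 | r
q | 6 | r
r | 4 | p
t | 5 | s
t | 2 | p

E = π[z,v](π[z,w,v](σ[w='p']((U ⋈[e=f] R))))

σ filters on w, owned by the left side.
E' = π[z,v](π[z,w,v]((σ[w='p'](U) ⋈[e=f] R)))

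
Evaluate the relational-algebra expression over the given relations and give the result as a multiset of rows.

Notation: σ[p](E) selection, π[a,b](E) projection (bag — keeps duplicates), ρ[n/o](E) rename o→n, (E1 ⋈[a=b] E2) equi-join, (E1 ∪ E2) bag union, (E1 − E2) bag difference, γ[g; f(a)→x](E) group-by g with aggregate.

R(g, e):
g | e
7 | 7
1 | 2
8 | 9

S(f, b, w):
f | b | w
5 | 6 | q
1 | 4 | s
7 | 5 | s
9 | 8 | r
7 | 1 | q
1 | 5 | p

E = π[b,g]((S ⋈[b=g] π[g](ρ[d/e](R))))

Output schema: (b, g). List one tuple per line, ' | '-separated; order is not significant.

Per-node cardinality:
  S → 6
  R → 3
  ρ[d/e](R) → 3
  π[g](ρ[d/e](R)) → 3
  (S ⋈[b=g] π[g](ρ[d/e](R))) → 2
  π[b,g]((S ⋈[b=g] π[g](ρ[d/e](R)))) → 2

== RESULT ==
b | g
1 | 1
8 | 8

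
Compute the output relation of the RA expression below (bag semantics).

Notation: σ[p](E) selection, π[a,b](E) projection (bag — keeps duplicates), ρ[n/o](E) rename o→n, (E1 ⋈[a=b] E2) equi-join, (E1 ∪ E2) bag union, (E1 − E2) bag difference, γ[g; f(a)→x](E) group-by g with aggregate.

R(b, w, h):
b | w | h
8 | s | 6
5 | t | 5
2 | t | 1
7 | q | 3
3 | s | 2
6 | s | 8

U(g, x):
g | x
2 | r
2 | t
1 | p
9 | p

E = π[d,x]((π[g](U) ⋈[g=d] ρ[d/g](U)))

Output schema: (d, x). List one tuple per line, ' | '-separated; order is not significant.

Stepwise |·|:
  U → 4
  π[g](U) → 4
  U → 4
  ρ[d/g](U) → 4
  (π[g](U) ⋈[g=d] ρ[d/g](U)) → 6
  π[d,x]((π[g](U) ⋈[g=d] ρ[d/g](U))) → 6

== RESULT ==
d | x
1 | p
2 | r
2 | r
2 | t
2 | t
9 | p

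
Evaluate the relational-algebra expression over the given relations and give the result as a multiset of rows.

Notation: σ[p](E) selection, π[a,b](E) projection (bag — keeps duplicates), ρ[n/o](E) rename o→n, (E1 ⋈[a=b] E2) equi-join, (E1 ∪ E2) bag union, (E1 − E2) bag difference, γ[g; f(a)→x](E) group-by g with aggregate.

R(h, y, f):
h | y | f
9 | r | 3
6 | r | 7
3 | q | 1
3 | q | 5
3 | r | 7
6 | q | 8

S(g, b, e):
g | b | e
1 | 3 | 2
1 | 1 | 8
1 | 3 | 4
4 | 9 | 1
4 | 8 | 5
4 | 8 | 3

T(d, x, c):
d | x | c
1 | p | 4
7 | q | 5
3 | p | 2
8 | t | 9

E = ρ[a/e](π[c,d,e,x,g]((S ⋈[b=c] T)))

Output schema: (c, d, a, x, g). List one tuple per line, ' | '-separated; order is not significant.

Stepwise |·|:
  S → 6
  T → 4
  (S ⋈[b=c] T) → 1
  π[c,d,e,x,g]((S ⋈[b=c] T)) → 1
  ρ[a/e](π[c,d,e,x,g]((S ⋈[b=c] T))) → 1

== RESULT ==
c | d | a | x | g
9 | 8 | 1 | t | 4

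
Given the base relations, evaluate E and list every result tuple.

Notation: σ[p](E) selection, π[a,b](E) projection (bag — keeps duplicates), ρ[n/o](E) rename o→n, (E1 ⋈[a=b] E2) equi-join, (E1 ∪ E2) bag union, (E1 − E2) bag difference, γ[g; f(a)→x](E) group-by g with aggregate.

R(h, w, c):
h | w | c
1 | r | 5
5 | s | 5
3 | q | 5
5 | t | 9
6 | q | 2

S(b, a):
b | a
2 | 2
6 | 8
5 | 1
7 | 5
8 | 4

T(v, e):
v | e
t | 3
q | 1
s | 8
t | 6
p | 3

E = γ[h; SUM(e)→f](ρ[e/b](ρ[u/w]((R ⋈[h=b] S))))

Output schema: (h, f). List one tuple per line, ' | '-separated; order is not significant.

Row counts bottom-up:
  R → 5
  S → 5
  (R ⋈[h=b] S) → 3
  ρ[u/w]((R ⋈[h=b] S)) → 3
  ρ[e/b](ρ[u/w]((R ⋈[h=b] S))) → 3
  γ[h; SUM(e)→f](ρ[e/b](ρ[u/w]((R ⋈[h=b] S)))) → 2

== RESULT ==
h | f
5 | 10
6 | 6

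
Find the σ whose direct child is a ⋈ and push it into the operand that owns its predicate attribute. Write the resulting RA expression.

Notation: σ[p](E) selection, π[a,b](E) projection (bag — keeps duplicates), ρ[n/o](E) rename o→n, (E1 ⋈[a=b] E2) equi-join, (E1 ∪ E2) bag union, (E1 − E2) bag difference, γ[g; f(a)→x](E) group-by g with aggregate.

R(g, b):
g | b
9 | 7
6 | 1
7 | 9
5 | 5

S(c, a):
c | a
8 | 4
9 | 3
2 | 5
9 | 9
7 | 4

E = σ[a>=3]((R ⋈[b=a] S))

σ filters on a, owned by the right side.
E' = (R ⋈[b=a] σ[a>=3](S))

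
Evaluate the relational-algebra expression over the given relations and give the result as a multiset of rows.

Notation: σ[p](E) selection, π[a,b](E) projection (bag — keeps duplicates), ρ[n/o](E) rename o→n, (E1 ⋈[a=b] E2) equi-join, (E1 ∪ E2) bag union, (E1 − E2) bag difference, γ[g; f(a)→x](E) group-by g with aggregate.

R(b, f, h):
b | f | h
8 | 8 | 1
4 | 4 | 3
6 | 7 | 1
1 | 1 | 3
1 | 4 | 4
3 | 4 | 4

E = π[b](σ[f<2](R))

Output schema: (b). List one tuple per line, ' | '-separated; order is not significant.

Per-node cardinality:
  R → 6
  σ[f<2](R) → 1
  π[b](σ[f<2](R)) → 1

== RESULT ==
b
1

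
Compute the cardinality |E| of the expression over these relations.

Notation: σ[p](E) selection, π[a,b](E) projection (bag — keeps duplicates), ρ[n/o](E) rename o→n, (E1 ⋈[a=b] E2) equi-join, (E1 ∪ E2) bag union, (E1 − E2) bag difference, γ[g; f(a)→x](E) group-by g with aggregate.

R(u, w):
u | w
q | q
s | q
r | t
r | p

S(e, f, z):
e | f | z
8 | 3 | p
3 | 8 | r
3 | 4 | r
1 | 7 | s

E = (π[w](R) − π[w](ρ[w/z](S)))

Stepwise |·|:
  R → 4
  π[w](R) → 4
  S → 4
  ρ[w/z](S) → 4
  π[w](ρ[w/z](S)) → 4
  (π[w](R) − π[w](ρ[w/z](S))) → 3

|E| = 3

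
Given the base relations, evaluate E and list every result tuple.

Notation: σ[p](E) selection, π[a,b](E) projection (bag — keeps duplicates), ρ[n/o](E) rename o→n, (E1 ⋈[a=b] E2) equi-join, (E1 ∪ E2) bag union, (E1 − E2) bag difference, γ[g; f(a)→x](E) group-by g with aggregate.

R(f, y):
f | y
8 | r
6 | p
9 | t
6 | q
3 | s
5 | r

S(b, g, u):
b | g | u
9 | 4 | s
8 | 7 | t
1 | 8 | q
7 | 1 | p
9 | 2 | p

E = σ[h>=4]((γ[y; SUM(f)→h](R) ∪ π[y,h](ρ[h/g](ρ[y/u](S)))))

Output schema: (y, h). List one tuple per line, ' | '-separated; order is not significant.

Stepwise |·|:
  R → 6
  γ[y; SUM(f)→h](R) → 5
  S → 5
  ρ[y/u](S) → 5
  ρ[h/g](ρ[y/u](S)) → 5
  π[y,h](ρ[h/g](ρ[y/u](S))) → 5
  (γ[y; SUM(f)→h](R) ∪ π[y,h](ρ[h/g](ρ[y/u](S)))) → 10
  σ[h>=4]((γ[y; SUM(f)→h](R) ∪ π[y,h](ρ[h/g](ρ[y/u](S))))) → 7

== RESULT ==
y | h
p | 6
q | 6
q | 8
r | 13
s | 4
t | 7
t | 9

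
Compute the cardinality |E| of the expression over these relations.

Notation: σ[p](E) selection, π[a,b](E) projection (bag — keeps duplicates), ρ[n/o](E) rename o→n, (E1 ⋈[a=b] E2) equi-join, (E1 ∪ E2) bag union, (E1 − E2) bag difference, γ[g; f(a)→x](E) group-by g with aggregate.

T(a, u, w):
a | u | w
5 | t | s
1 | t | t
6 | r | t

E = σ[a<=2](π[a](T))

Per-node cardinality:
  T → 3
  π[a](T) → 3
  σ[a<=2](π[a](T)) → 1

|E| = 1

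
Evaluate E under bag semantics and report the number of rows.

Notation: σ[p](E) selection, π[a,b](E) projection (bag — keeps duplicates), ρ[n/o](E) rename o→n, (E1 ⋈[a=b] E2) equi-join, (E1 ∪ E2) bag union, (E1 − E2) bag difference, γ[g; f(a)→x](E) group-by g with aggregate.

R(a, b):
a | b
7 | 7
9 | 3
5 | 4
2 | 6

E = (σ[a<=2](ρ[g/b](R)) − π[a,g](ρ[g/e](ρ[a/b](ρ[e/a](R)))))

Per-node cardinality:
  R → 4
  ρ[g/b](R) → 4
  σ[a<=2](ρ[g/b](R)) → 1
  R → 4
  ρ[e/a](R) → 4
  ρ[a/b](ρ[e/a](R)) → 4
  ρ[g/e](ρ[a/b](ρ[e/a](R))) → 4
  π[a,g](ρ[g/e](ρ[a/b](ρ[e/a](R)))) → 4
  (σ[a<=2](ρ[g/b](R)) − π[a,g](ρ[g/e](ρ[a/b](ρ[e/a](R))))) → 1

|E| = 1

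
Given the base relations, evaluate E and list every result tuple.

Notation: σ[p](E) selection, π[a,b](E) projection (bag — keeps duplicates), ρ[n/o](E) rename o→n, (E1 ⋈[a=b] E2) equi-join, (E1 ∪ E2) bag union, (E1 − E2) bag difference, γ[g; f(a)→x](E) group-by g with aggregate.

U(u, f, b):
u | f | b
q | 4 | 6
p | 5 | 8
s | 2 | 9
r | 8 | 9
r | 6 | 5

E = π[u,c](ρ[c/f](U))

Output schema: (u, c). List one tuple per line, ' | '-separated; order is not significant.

Per-node cardinality:
  U → 5
  ρ[c/f](U) → 5
  π[u,c](ρ[c/f](U)) → 5

== RESULT ==
u | c
p | 5
q | 4
r | 6
r | 8
s | 2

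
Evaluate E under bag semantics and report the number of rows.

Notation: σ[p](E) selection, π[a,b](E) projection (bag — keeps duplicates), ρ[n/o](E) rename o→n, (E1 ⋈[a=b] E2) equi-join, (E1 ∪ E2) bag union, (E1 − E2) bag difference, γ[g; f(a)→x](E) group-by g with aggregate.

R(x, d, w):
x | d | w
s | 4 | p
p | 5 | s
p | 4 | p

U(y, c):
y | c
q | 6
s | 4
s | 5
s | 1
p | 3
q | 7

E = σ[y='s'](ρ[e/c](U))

Per-node cardinality:
  U → 6
  ρ[e/c](U) → 6
  σ[y='s'](ρ[e/c](U)) → 3

|E| = 3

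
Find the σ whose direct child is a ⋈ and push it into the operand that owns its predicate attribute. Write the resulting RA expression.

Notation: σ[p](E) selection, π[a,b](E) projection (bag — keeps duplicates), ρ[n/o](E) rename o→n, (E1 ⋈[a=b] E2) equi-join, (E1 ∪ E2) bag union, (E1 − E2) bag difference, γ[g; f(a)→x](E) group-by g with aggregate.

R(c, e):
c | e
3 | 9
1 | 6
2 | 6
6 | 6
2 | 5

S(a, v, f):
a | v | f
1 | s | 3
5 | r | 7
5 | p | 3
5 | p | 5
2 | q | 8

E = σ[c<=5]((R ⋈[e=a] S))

σ filters on c, owned by the left side.
E' = (σ[c<=5](R) ⋈[e=a] S)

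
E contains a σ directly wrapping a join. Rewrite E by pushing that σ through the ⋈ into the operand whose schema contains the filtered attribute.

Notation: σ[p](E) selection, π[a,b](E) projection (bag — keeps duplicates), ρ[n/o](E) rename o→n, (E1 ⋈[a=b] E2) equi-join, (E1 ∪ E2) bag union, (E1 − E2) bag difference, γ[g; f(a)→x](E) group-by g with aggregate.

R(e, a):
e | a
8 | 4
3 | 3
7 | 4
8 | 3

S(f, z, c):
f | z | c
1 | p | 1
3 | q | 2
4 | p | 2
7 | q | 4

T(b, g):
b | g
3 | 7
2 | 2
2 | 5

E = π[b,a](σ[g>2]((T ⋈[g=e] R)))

σ filters on g, owned by the left side.
E' = π[b,a]((σ[g>2](T) ⋈[g=e] R))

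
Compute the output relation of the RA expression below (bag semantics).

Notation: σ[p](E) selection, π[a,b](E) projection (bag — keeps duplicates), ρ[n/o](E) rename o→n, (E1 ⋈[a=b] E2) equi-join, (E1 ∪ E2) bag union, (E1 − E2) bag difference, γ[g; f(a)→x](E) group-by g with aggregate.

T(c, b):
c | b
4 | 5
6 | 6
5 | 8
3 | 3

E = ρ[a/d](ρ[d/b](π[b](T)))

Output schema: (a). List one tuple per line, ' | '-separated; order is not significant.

Per-node cardinality:
  T → 4
  π[b](T) → 4
  ρ[d/b](π[b](T)) → 4
  ρ[a/d](ρ[d/b](π[b](T))) → 4

== RESULT ==
a
3
5
6
8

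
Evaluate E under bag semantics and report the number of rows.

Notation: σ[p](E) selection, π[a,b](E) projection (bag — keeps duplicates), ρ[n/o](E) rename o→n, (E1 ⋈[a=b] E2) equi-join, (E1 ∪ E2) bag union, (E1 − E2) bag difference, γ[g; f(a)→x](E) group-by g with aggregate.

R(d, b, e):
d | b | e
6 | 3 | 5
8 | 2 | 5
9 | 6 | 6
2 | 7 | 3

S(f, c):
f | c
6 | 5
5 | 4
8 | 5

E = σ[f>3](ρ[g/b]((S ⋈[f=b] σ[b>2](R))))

Stepwise |·|:
  S → 3
  R → 4
  σ[b>2](R) → 3
  (S ⋈[f=b] σ[b>2](R)) → 1
  ρ[g/b]((S ⋈[f=b] σ[b>2](R))) → 1
  σ[f>3](ρ[g/b]((S ⋈[f=b] σ[b>2](R)))) → 1

|E| = 1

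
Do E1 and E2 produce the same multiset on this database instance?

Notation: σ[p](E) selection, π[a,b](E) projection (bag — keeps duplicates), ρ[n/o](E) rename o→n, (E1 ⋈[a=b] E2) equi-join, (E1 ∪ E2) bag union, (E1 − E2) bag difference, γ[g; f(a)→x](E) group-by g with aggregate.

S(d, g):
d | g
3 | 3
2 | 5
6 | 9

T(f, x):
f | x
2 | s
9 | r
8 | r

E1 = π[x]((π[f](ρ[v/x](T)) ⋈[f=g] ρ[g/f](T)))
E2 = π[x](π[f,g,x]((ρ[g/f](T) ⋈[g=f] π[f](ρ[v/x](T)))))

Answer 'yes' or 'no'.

E1 per-node cardinality:
  T → 3
  ρ[v/x](T) → 3
  π[f](ρ[v/x](T)) → 3
  T → 3
  ρ[g/f](T) → 3
  (π[f](ρ[v/x](T)) ⋈[f=g] ρ[g/f](T)) → 3
  π[x]((π[f](ρ[v/x](T)) ⋈[f=g] ρ[g/f](T))) → 3
E2 per-node cardinality:
  T → 3
  ρ[g/f](T) → 3
  T → 3
  ρ[v/x](T) → 3
  π[f](ρ[v/x](T)) → 3
  (ρ[g/f](T) ⋈[g=f] π[f](ρ[v/x](T))) → 3
  π[f,g,x]((ρ[g/f](T) ⋈[g=f] π[f](ρ[v/x](T)))) → 3
  π[x](π[f,g,x]((ρ[g/f](T) ⋈[g=f] π[f](ρ[v/x](T))))) → 3

E1 and E2 produce the same multiset:
x
r
r
s

yes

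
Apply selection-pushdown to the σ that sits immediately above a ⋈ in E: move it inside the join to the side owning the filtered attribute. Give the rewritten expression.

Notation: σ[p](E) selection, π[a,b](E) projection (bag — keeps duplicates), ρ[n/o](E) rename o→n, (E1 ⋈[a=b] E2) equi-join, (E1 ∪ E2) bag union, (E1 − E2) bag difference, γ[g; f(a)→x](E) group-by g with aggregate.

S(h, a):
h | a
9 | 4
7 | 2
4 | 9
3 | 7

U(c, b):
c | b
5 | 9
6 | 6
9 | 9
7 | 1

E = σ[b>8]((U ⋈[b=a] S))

σ filters on b, owned by the left side.
E' = (σ[b>8](U) ⋈[b=a] S)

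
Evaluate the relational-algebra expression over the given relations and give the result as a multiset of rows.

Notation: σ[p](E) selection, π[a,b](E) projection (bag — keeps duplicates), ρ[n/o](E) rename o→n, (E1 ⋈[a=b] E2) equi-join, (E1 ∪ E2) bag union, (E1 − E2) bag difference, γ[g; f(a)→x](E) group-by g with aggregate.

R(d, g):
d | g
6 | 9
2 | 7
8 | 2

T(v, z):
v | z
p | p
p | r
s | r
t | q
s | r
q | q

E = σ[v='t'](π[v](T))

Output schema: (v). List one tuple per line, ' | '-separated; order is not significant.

Row counts bottom-up:
  T → 6
  π[v](T) → 6
  σ[v='t'](π[v](T)) → 1

== RESULT ==
v
t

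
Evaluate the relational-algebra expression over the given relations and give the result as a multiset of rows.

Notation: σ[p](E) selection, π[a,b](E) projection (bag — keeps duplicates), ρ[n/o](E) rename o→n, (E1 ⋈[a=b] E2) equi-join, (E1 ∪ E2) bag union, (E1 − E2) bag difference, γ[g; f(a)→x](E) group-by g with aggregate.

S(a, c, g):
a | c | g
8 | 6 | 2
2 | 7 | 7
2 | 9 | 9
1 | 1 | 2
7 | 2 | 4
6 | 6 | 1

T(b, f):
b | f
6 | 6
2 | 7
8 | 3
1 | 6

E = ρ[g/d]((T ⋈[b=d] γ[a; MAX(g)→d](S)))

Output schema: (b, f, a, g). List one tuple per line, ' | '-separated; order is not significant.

Stepwise |·|:
  T → 4
  S → 6
  γ[a; MAX(g)→d](S) → 5
  (T ⋈[b=d] γ[a; MAX(g)→d](S)) → 3
  ρ[g/d]((T ⋈[b=d] γ[a; MAX(g)→d](S))) → 3

== RESULT ==
b | f | a | g
1 | 6 | 6 | 1
2 | 7 | 1 | 2
2 | 7 | 8 | 2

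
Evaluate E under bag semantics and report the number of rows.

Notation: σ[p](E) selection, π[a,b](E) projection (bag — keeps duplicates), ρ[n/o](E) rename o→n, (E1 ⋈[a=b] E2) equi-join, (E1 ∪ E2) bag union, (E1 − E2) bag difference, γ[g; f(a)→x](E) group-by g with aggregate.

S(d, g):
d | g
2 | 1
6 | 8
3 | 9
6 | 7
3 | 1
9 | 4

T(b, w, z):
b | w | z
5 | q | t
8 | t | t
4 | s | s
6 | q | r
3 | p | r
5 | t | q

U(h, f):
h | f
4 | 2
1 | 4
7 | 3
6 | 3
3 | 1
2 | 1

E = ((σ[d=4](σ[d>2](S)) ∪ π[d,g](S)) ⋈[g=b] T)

Subexpression sizes:
  S → 6
  σ[d>2](S) → 5
  σ[d=4](σ[d>2](S)) → 0
  S → 6
  π[d,g](S) → 6
  (σ[d=4](σ[d>2](S)) ∪ π[d,g](S)) → 6
  T → 6
  ((σ[d=4](σ[d>2](S)) ∪ π[d,g](S)) ⋈[g=b] T) → 2

|E| = 2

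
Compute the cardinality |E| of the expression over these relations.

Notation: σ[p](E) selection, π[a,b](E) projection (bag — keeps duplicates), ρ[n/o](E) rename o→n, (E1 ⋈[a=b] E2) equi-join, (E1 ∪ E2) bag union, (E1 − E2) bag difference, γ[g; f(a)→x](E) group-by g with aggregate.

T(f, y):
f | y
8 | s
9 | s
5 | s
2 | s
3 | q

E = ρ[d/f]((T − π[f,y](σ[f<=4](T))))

Row counts bottom-up:
  T → 5
  T → 5
  σ[f<=4](T) → 2
  π[f,y](σ[f<=4](T)) → 2
  (T − π[f,y](σ[f<=4](T))) → 3
  ρ[d/f]((T − π[f,y](σ[f<=4](T)))) → 3

|E| = 3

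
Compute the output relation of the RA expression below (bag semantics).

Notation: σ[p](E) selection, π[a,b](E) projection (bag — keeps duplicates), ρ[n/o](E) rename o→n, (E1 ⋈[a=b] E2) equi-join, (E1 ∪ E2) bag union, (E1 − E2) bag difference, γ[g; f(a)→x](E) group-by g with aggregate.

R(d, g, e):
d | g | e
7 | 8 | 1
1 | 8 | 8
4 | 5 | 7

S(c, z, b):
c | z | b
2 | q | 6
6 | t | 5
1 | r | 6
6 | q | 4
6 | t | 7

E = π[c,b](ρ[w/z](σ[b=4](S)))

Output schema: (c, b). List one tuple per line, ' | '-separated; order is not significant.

Row counts bottom-up:
  S → 5
  σ[b=4](S) → 1
  ρ[w/z](σ[b=4](S)) → 1
  π[c,b](ρ[w/z](σ[b=4](S))) → 1

== RESULT ==
c | b
6 | 4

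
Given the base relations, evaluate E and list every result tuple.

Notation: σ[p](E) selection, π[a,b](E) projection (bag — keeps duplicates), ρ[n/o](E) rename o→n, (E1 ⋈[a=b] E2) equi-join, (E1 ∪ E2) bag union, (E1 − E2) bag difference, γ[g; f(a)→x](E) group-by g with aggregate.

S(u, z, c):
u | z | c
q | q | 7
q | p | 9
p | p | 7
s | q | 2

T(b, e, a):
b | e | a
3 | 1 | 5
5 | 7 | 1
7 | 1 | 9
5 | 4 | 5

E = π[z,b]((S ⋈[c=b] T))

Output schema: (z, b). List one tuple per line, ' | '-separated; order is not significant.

Subexpression sizes:
  S → 4
  T → 4
  (S ⋈[c=b] T) → 2
  π[z,b]((S ⋈[c=b] T)) → 2

== RESULT ==
z | b
p | 7
q | 7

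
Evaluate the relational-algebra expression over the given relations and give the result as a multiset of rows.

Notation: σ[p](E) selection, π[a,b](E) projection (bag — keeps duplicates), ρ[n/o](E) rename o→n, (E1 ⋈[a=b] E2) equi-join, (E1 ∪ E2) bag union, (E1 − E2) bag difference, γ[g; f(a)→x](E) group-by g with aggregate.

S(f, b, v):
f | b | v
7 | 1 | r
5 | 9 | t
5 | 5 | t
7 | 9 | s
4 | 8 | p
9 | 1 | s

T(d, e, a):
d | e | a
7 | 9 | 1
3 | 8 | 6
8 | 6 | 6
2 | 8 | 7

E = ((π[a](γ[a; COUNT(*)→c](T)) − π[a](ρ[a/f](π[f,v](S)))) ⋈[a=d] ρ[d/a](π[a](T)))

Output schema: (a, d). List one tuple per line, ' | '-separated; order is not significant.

Row counts bottom-up:
  T → 4
  γ[a; COUNT(*)→c](T) → 3
  π[a](γ[a; COUNT(*)→c](T)) → 3
  S → 6
  π[f,v](S) → 6
  ρ[a/f](π[f,v](S)) → 6
  π[a](ρ[a/f](π[f,v](S))) → 6
  (π[a](γ[a; COUNT(*)→c](T)) − π[a](ρ[a/f](π[f,v](S)))) → 2
  T → 4
  π[a](T) → 4
  ρ[d/a](π[a](T)) → 4
  ((π[a](γ[a; COUNT(*)→c](T)) − π[a](ρ[a/f](π[f,v](S)))) ⋈[a=d] ρ[d/a](π[a](T))) → 3

== RESULT ==
a | d
1 | 1
6 | 6
6 | 6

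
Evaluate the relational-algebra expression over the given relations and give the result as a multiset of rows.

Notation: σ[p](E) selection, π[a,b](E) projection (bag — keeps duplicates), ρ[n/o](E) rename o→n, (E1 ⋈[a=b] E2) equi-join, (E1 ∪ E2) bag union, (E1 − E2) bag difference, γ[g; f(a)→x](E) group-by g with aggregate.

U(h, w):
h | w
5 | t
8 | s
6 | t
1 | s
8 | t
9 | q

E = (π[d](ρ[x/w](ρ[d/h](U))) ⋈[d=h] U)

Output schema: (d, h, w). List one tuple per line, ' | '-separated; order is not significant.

Per-node cardinality:
  U → 6
  ρ[d/h](U) → 6
  ρ[x/w](ρ[d/h](U)) → 6
  π[d](ρ[x/w](ρ[d/h](U))) → 6
  U → 6
  (π[d](ρ[x/w](ρ[d/h](U))) ⋈[d=h] U) → 8

== RESULT ==
d | h | w
1 | 1 | s
5 | 5 | t
6 | 6 | t
8 | 8 | s
8 | 8 | s
8 | 8 | t
8 | 8 | t
9 | 9 | q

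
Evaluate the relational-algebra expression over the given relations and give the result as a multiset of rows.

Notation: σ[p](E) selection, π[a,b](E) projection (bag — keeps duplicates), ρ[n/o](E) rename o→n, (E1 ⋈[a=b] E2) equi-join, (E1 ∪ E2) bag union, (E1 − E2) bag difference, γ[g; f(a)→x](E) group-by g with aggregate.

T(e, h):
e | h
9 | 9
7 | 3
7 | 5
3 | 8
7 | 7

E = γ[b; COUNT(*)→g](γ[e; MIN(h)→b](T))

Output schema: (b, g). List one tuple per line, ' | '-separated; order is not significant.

Subexpression sizes:
  T → 5
  γ[e; MIN(h)→b](T) → 3
  γ[b; COUNT(*)→g](γ[e; MIN(h)→b](T)) → 3

== RESULT ==
b | g
3 | 1
8 | 1
9 | 1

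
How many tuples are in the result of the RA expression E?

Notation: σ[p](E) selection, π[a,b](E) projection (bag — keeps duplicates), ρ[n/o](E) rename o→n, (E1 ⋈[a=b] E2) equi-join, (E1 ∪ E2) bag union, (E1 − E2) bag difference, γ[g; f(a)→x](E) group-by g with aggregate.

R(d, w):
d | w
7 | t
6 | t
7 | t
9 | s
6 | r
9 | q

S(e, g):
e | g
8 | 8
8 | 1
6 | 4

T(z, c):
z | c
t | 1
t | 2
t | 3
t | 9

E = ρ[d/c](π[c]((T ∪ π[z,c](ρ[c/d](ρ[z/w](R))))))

Stepwise |·|:
  T → 4
  R → 6
  ρ[z/w](R) → 6
  ρ[c/d](ρ[z/w](R)) → 6
  π[z,c](ρ[c/d](ρ[z/w](R))) → 6
  (T ∪ π[z,c](ρ[c/d](ρ[z/w](R)))) → 10
  π[c]((T ∪ π[z,c](ρ[c/d](ρ[z/w](R))))) → 10
  ρ[d/c](π[c]((T ∪ π[z,c](ρ[c/d](ρ[z/w](R)))))) → 10

|E| = 10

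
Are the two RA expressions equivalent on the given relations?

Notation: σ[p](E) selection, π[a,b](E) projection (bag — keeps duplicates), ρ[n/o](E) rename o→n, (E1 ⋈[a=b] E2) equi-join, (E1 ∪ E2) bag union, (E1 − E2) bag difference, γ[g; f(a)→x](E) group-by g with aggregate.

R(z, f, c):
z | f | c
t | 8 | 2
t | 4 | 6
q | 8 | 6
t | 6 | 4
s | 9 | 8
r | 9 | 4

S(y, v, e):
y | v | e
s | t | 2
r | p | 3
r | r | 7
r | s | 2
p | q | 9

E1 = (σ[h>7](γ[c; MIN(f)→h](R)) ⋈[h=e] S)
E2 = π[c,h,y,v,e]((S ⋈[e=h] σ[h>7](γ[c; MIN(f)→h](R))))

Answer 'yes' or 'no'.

E1 row counts bottom-up:
  R → 6
  γ[c; MIN(f)→h](R) → 4
  σ[h>7](γ[c; MIN(f)→h](R)) → 2
  S → 5
  (σ[h>7](γ[c; MIN(f)→h](R)) ⋈[h=e] S) → 1
E2 row counts bottom-up:
  S → 5
  R → 6
  γ[c; MIN(f)→h](R) → 4
  σ[h>7](γ[c; MIN(f)→h](R)) → 2
  (S ⋈[e=h] σ[h>7](γ[c; MIN(f)→h](R))) → 1
  π[c,h,y,v,e]((S ⋈[e=h] σ[h>7](γ[c; MIN(f)→h](R)))) → 1

E1 and E2 produce the same multiset:
c | h | y | v | e
8 | 9 | p | q | 9

yes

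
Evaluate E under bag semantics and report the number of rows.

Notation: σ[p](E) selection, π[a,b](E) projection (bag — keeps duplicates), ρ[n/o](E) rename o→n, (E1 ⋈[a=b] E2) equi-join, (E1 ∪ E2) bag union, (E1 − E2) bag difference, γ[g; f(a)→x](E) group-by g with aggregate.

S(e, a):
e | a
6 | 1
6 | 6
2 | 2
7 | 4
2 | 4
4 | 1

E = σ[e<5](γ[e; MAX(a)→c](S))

Per-node cardinality:
  S → 6
  γ[e; MAX(a)→c](S) → 4
  σ[e<5](γ[e; MAX(a)→c](S)) → 2

|E| = 2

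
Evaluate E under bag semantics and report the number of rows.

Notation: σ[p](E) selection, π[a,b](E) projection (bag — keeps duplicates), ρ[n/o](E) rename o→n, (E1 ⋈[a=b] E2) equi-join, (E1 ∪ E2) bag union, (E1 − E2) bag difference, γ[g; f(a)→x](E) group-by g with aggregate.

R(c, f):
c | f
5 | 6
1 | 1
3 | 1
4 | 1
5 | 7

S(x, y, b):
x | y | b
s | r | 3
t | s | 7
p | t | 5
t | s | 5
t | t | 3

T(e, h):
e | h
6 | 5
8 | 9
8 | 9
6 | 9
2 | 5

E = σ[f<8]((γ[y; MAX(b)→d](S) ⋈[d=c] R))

Subexpression sizes:
  S → 5
  γ[y; MAX(b)→d](S) → 3
  R → 5
  (γ[y; MAX(b)→d](S) ⋈[d=c] R) → 3
  σ[f<8]((γ[y; MAX(b)→d](S) ⋈[d=c] R)) → 3

|E| = 3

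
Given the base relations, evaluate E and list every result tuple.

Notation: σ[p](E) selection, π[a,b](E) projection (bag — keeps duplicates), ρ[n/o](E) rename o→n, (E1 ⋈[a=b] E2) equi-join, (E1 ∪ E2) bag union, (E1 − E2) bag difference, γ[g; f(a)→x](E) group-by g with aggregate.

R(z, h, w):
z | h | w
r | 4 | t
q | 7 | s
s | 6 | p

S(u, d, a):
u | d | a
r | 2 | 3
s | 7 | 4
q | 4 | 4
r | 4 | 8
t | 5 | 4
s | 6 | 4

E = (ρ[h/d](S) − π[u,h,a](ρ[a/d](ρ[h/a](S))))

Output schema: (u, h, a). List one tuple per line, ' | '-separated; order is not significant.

Row counts bottom-up:
  S → 6
  ρ[h/d](S) → 6
  S → 6
  ρ[h/a](S) → 6
  ρ[a/d](ρ[h/a](S)) → 6
  π[u,h,a](ρ[a/d](ρ[h/a](S))) → 6
  (ρ[h/d](S) − π[u,h,a](ρ[a/d](ρ[h/a](S)))) → 5

== RESULT ==
u | h | a
r | 2 | 3
r | 4 | 8
s | 6 | 4
s | 7 | 4
t | 5 | 4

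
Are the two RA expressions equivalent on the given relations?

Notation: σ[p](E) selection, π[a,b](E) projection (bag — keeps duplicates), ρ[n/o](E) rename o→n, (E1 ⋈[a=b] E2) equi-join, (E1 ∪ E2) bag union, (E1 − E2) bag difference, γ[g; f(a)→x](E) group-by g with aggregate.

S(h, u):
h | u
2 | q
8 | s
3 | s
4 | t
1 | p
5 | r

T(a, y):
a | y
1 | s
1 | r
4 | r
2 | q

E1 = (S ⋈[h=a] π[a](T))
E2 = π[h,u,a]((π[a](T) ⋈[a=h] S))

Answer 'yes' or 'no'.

E1 subexpression sizes:
  S → 6
  T → 4
  π[a](T) → 4
  (S ⋈[h=a] π[a](T)) → 4
E2 subexpression sizes:
  T → 4
  π[a](T) → 4
  S → 6
  (π[a](T) ⋈[a=h] S) → 4
  π[h,u,a]((π[a](T) ⋈[a=h] S)) → 4

E1 and E2 produce the same multiset:
h | u | a
1 | p | 1
1 | p | 1
2 | q | 2
4 | t | 4

yes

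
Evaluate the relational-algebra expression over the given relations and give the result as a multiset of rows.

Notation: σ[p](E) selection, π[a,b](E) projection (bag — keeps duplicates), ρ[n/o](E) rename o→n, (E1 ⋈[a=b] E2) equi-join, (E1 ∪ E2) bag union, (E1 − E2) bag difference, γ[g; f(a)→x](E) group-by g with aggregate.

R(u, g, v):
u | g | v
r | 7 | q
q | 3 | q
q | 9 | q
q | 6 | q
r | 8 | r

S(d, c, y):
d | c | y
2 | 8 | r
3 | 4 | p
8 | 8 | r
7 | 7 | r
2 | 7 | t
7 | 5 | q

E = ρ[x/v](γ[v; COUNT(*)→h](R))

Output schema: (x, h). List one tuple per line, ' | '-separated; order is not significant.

Subexpression sizes:
  R → 5
  γ[v; COUNT(*)→h](R) → 2
  ρ[x/v](γ[v; COUNT(*)→h](R)) → 2

== RESULT ==
x | h
q | 4
r | 1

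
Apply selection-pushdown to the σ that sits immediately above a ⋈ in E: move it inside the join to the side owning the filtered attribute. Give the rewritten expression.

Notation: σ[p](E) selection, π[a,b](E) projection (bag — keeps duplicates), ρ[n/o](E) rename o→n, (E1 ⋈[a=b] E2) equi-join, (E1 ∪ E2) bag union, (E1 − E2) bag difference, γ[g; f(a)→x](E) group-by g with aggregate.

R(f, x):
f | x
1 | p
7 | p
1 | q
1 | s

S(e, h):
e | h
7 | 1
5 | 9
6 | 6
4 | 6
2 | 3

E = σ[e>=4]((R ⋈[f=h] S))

σ filters on e, owned by the right side.
E' = (R ⋈[f=h] σ[e>=4](S))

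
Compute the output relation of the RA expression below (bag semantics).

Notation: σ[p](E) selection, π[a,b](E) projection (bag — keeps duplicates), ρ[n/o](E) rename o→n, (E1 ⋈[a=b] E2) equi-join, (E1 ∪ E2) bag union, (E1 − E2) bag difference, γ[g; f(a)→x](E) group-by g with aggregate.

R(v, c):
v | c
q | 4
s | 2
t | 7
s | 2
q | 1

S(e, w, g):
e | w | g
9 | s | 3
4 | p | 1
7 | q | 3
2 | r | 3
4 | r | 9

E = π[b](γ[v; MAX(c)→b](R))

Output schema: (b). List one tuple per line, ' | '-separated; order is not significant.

Subexpression sizes:
  R → 5
  γ[v; MAX(c)→b](R) → 3
  π[b](γ[v; MAX(c)→b](R)) → 3

== RESULT ==
b
2
4
7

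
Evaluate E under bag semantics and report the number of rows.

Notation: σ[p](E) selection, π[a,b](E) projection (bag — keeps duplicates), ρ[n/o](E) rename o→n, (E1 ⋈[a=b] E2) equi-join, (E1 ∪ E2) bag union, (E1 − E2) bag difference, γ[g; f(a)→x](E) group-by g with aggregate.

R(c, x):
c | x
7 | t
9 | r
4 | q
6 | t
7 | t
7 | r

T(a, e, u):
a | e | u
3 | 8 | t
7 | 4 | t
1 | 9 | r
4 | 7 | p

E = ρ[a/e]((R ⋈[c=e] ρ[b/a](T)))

Row counts bottom-up:
  R → 6
  T → 4
  ρ[b/a](T) → 4
  (R ⋈[c=e] ρ[b/a](T)) → 5
  ρ[a/e]((R ⋈[c=e] ρ[b/a](T))) → 5

|E| = 5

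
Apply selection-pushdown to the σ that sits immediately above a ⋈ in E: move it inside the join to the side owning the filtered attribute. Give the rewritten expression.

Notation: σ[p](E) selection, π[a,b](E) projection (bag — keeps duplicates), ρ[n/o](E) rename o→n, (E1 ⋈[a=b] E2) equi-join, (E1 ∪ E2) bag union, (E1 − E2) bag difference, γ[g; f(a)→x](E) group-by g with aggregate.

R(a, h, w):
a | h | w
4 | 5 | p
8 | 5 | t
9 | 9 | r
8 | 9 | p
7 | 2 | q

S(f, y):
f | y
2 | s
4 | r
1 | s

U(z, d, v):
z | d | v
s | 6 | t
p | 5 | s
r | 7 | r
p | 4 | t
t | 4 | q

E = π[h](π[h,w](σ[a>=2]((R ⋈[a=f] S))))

σ filters on a, owned by the left side.
E' = π[h](π[h,w]((σ[a>=2](R) ⋈[a=f] S)))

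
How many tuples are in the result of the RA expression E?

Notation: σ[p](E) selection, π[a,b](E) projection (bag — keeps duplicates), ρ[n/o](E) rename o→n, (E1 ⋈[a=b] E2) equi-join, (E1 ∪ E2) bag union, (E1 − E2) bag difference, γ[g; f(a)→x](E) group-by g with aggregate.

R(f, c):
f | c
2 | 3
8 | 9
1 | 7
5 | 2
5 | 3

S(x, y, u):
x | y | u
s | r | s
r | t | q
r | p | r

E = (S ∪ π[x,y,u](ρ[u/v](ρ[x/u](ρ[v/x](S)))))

Stepwise |·|:
  S → 3
  S → 3
  ρ[v/x](S) → 3
  ρ[x/u](ρ[v/x](S)) → 3
  ρ[u/v](ρ[x/u](ρ[v/x](S))) → 3
  π[x,y,u](ρ[u/v](ρ[x/u](ρ[v/x](S)))) → 3
  (S ∪ π[x,y,u](ρ[u/v](ρ[x/u](ρ[v/x](S))))) → 6

|E| = 6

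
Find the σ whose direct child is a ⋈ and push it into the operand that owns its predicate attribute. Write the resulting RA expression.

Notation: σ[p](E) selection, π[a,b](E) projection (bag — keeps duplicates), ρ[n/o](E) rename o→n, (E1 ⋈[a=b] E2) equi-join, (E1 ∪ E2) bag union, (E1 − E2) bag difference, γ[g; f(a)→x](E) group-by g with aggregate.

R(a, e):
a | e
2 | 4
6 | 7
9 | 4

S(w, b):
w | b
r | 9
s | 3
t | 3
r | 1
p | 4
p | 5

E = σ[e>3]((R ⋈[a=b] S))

σ filters on e, owned by the left side.
E' = (σ[e>3](R) ⋈[a=b] S)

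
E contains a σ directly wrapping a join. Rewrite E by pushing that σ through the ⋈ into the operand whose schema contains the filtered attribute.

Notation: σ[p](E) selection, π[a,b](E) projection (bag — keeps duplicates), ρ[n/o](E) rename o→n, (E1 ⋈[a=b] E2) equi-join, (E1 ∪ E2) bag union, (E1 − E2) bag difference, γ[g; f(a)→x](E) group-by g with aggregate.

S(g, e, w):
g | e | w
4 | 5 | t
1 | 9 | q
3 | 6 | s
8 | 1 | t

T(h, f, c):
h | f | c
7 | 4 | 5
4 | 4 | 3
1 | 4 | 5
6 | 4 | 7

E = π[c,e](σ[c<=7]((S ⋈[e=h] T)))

σ filters on c, owned by the right side.
E' = π[c,e]((S ⋈[e=h] σ[c<=7](T)))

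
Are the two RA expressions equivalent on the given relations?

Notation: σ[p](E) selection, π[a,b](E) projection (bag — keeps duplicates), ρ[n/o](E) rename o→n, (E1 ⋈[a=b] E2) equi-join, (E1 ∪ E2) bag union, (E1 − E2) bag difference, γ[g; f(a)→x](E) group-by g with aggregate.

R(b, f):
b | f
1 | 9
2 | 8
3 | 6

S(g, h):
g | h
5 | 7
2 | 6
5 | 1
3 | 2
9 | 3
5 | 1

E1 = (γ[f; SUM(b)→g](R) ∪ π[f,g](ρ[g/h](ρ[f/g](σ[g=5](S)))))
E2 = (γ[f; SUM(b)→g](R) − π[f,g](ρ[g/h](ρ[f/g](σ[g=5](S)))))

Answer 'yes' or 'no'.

E1 row counts bottom-up:
  R → 3
  γ[f; SUM(b)→g](R) → 3
  S → 6
  σ[g=5](S) → 3
  ρ[f/g](σ[g=5](S)) → 3
  ρ[g/h](ρ[f/g](σ[g=5](S))) → 3
  π[f,g](ρ[g/h](ρ[f/g](σ[g=5](S)))) → 3
  (γ[f; SUM(b)→g](R) ∪ π[f,g](ρ[g/h](ρ[f/g](σ[g=5](S))))) → 6
E2 row counts bottom-up:
  R → 3
  γ[f; SUM(b)→g](R) → 3
  S → 6
  σ[g=5](S) → 3
  ρ[f/g](σ[g=5](S)) → 3
  ρ[g/h](ρ[f/g](σ[g=5](S))) → 3
  π[f,g](ρ[g/h](ρ[f/g](σ[g=5](S)))) → 3
  (γ[f; SUM(b)→g](R) − π[f,g](ρ[g/h](ρ[f/g](σ[g=5](S))))) → 3

E1 result:
f | g
5 | 1
5 | 1
5 | 7
6 | 3
8 | 2
9 | 1
E2 result:
f | g
6 | 3
8 | 2
9 | 1
Witness: (5, 1) appears 2× in E1 but 0× in E2.

no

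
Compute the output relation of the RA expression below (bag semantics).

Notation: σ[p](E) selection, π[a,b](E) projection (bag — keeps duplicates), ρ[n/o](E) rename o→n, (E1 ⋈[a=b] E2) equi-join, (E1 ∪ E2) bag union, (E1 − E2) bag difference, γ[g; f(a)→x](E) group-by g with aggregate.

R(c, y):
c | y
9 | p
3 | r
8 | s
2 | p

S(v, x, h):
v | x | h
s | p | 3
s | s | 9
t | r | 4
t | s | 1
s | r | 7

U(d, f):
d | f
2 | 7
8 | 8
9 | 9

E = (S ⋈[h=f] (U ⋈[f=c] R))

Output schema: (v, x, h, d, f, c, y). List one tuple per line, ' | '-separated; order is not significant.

Row counts bottom-up:
  S → 5
  U → 3
  R → 4
  (U ⋈[f=c] R) → 2
  (S ⋈[h=f] (U ⋈[f=c] R)) → 1

== RESULT ==
v | x | h | d | f | c | y
s | s | 9 | 9 | 9 | 9 | p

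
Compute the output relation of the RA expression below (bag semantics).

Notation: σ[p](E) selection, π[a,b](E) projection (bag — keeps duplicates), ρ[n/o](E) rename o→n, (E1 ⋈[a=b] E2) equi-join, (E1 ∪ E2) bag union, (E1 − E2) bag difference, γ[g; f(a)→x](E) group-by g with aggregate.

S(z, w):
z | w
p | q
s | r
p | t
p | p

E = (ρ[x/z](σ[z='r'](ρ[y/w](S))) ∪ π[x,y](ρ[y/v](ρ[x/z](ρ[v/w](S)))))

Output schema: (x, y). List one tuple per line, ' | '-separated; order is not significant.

Stepwise |·|:
  S → 4
  ρ[y/w](S) → 4
  σ[z='r'](ρ[y/w](S)) → 0
  ρ[x/z](σ[z='r'](ρ[y/w](S))) → 0
  S → 4
  ρ[v/w](S) → 4
  ρ[x/z](ρ[v/w](S)) → 4
  ρ[y/v](ρ[x/z](ρ[v/w](S))) → 4
  π[x,y](ρ[y/v](ρ[x/z](ρ[v/w](S)))) → 4
  (ρ[x/z](σ[z='r'](ρ[y/w](S))) ∪ π[x,y](ρ[y/v](ρ[x/z](ρ[v/w](S))))) → 4

== RESULT ==
x | y
p | p
p | q
p | t
s | r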